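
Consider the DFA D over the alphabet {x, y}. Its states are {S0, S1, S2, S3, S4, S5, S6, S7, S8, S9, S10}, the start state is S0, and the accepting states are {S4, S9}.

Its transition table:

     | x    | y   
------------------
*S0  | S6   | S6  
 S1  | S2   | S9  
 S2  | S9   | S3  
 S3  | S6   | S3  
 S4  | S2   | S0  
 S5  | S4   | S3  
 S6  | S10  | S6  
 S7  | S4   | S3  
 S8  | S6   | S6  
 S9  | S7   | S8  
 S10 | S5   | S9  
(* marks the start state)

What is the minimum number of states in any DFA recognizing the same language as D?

First remove the unreachable states {S1}; 10 states remain.
Start with accepting vs non-accepting: {S4,S9} | {S0,S2,S3,S5,S6,S7,S8,S10}.
Refine {S0,S2,S3,S5,S6,S7,S8,S10} on symbol x: members go to different blocks, giving {S0,S3,S6,S8,S10} and {S2,S5,S7}.
Refine {S0,S3,S6,S8,S10} on symbol x: members go to different blocks, giving {S0,S3,S6,S8} and {S10}.
Split {S0,S3,S6,S8} by δ(·,x) → {S0,S3,S8} and {S6}.
Refine {S0,S3,S8} on symbol y: members go to different blocks, giving {S0,S8} and {S3}.
No further refinement is possible. Final partition (6 blocks): {S4,S9} | {S0,S8} | {S2,S5,S7} | {S10} | {S6} | {S3}.

6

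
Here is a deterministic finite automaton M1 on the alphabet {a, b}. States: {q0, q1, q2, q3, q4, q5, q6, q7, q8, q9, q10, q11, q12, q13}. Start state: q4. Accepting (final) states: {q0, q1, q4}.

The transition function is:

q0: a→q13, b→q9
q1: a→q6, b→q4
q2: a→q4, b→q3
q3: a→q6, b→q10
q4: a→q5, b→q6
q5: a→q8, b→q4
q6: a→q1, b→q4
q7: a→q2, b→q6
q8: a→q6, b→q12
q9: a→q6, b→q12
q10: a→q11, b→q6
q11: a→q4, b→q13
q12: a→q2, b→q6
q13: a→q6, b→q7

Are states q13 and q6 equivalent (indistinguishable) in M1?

Reachable states from the start: {q1,q2,q3,q4,q5,q6,q7,q8,q10,q11,q12,q13}. Unreachable: {q0,q9} — drop them.
Start with accepting vs non-accepting: {q1,q4} | {q2,q3,q5,q6,q7,q8,q10,q11,q12,q13}.
On input b, block {q1,q4} splits into {q1} and {q4}.
Split {q2,q3,q5,q6,q7,q8,q10,q11,q12,q13} by δ(·,a) → {q3,q5,q7,q8,q10,q12,q13} and {q2,q11} and {q6}.
Split {q3,q5,q7,q8,q10,q12,q13} by δ(·,a) → {q3,q8,q13} and {q7,q10,q12} and {q5}.
Stable partition: {q1} | {q3,q8,q13} | {q4} | {q2,q11} | {q6} | {q7,q10,q12} | {q5} — 7 equivalence classes.
q13 and q6 end up in different blocks, so they are distinguishable. For instance, the string 'a' is accepted from only q6.

No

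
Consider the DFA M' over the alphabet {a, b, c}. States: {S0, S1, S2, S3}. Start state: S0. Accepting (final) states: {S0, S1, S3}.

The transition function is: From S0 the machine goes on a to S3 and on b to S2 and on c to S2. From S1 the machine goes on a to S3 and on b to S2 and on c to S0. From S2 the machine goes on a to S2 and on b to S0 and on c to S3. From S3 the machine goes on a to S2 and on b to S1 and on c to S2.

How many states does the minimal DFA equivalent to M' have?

All states are reachable from the start state.
Initial partition by acceptance: {S0,S1,S3} | {S2}.
On input a, block {S0,S1,S3} splits into {S0,S1} and {S3}.
On input c, block {S0,S1} splits into {S0} and {S1}.
The partition is now stable with 4 blocks: {S0} | {S2} | {S3} | {S1}.

4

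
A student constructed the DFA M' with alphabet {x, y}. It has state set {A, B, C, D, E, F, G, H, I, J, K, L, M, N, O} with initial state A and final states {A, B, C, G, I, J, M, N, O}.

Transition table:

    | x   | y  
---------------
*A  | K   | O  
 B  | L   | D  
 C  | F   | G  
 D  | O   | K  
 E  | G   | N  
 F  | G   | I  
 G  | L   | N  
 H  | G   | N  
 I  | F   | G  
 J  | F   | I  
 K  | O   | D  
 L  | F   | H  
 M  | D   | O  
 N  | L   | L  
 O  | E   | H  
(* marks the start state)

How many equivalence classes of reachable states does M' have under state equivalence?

States {B,C,J,M} cannot be reached from the start state, so discard them.
P0 = {A,G,I,N,O} | {D,E,F,H,K,L}.
Refine {A,G,I,N,O} on symbol y: members go to different blocks, giving {A,G,I} and {N,O}.
Split {A,G,I} by δ(·,y) → {A,G} and {I}.
Split {D,E,F,H,K,L} by δ(·,x) → {E,F,H} and {D,K} and {L}.
Split {A,G} by δ(·,x) → {A} and {G}.
Refine {E,F,H} on symbol y: members go to different blocks, giving {E,H} and {F}.
Split {N,O} by δ(·,x) → {N} and {O}.
No further refinement is possible. Final partition (9 blocks): {A} | {E,H} | {N} | {I} | {D,K} | {L} | {G} | {F} | {O}.

9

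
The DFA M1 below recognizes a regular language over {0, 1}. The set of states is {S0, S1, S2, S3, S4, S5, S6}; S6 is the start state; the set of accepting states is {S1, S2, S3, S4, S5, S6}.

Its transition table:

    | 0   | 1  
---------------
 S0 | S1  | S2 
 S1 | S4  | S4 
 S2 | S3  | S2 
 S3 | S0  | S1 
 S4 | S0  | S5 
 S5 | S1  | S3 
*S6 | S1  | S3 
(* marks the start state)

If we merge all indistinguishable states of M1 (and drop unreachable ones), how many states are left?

6

Initial partition by acceptance: {S1,S2,S3,S4,S5,S6} | {S0}.
On input 0, block {S1,S2,S3,S4,S5,S6} splits into {S1,S2,S5,S6} and {S3,S4}.
On input 0, block {S1,S2,S5,S6} splits into {S1,S2} and {S5,S6}.
Refine {S1,S2} on symbol 1: members go to different blocks, giving {S1} and {S2}.
Split {S3,S4} by δ(·,1) → {S3} and {S4}.
Stable partition: {S1} | {S0} | {S3} | {S5,S6} | {S2} | {S4} — 6 equivalence classes.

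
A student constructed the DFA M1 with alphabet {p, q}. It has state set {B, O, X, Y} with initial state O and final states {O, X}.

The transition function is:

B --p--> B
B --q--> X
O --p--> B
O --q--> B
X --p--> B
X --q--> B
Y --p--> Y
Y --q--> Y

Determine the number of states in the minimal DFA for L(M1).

First remove the unreachable states {Y}; 3 states remain.
Start with accepting vs non-accepting: {O,X} | {B}.
No further refinement is possible. Final partition (2 blocks): {O,X} | {B}.

2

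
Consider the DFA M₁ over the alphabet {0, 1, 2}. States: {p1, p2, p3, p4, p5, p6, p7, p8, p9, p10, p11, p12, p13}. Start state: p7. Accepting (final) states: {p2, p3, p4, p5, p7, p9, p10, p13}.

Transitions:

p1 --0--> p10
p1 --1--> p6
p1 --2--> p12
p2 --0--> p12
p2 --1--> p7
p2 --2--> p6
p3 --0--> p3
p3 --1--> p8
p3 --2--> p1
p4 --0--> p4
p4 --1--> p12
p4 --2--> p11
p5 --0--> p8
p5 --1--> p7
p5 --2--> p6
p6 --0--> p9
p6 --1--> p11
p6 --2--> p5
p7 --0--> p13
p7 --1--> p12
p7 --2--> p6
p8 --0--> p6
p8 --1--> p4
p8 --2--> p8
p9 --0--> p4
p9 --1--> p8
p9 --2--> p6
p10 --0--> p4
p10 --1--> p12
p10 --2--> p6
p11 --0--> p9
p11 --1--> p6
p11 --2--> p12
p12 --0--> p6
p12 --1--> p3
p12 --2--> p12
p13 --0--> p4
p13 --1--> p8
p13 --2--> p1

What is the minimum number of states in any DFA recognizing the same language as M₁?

States {p2} cannot be reached from the start state, so discard them.
Start with accepting vs non-accepting: {p3,p4,p5,p7,p9,p10,p13} | {p1,p6,p8,p11,p12}.
Split {p3,p4,p5,p7,p9,p10,p13} by δ(·,0) → {p3,p4,p7,p9,p10,p13} and {p5}.
Refine {p1,p6,p8,p11,p12} on symbol 0: members go to different blocks, giving {p1,p6,p11} and {p8,p12}.
Split {p1,p6,p11} by δ(·,2) → {p1,p11} and {p6}.
Split {p3,p4,p7,p9,p10,p13} by δ(·,2) → {p3,p4,p13} and {p7,p9,p10}.
The partition is now stable with 6 blocks: {p3,p4,p13} | {p1,p11} | {p5} | {p8,p12} | {p6} | {p7,p9,p10}.

6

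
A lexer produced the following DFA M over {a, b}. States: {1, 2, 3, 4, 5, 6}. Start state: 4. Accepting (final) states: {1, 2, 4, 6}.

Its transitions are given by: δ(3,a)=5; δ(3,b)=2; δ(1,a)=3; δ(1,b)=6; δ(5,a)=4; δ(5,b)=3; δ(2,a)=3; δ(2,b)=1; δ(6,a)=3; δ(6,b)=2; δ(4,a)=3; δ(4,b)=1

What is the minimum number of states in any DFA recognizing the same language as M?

Initial partition by acceptance: {1,2,4,6} | {3,5}.
Refine {3,5} on symbol a: members go to different blocks, giving {3} and {5}.
The partition is now stable with 3 blocks: {1,2,4,6} | {3} | {5}.

3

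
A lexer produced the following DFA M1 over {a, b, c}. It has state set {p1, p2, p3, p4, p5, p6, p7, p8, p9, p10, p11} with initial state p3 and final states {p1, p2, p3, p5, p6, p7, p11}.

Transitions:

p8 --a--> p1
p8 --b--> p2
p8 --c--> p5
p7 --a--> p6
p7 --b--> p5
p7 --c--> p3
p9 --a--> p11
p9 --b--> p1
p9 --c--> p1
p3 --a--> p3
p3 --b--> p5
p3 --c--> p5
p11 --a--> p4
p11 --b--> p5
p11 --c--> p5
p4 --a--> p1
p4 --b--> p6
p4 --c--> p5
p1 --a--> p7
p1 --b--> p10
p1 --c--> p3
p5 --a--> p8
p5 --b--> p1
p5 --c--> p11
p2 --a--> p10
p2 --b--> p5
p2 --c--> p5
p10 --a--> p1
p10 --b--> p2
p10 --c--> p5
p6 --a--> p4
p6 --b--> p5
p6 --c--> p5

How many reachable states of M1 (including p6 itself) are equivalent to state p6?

Reachable states from the start: {p1,p2,p3,p4,p5,p6,p7,p8,p10,p11}. Unreachable: {p9} — drop them.
Initial partition by acceptance: {p1,p2,p3,p5,p6,p7,p11} | {p4,p8,p10}.
Split {p1,p2,p3,p5,p6,p7,p11} by δ(·,a) → {p2,p5,p6,p11} and {p1,p3,p7}.
Split {p2,p5,p6,p11} by δ(·,b) → {p2,p6,p11} and {p5}.
Refine {p1,p3,p7} on symbol a: members go to different blocks, giving {p1,p3} and {p7}.
Refine {p1,p3} on symbol a: members go to different blocks, giving {p1} and {p3}.
The partition is now stable with 6 blocks: {p2,p6,p11} | {p4,p8,p10} | {p1} | {p5} | {p7} | {p3}.
State p6 belongs to the block {p2,p6,p11}, which has 3 states.

3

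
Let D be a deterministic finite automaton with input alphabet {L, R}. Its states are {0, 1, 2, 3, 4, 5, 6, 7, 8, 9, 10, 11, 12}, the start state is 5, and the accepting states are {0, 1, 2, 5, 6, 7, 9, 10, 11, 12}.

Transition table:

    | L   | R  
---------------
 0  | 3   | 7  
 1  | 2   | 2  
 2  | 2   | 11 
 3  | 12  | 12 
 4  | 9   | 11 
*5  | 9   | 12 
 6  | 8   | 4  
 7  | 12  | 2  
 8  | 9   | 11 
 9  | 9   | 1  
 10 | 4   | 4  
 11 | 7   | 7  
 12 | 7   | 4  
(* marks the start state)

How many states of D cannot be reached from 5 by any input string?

5

No path from 5 leads to 0, 3, 6, 8, 10; the other 8 states are all reachable.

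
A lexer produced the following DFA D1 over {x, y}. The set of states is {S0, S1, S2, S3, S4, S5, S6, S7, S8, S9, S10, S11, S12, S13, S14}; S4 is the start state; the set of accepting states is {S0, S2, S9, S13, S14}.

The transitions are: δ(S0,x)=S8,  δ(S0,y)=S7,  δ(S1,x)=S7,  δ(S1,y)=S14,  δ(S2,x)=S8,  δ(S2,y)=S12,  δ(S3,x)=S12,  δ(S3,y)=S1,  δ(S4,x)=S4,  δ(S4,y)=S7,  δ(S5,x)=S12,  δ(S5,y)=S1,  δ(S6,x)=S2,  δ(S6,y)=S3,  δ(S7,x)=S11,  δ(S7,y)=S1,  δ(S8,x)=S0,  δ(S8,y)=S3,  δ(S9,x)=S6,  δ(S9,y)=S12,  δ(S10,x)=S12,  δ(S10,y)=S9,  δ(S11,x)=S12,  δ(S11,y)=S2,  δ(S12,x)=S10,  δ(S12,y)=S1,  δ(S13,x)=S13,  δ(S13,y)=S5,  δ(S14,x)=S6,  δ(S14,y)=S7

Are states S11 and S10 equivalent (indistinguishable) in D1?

First remove the unreachable states {S5,S13}; 13 states remain.
Initial partition by acceptance: {S0,S2,S9,S14} | {S1,S3,S4,S6,S7,S8,S10,S11,S12}.
Split {S1,S3,S4,S6,S7,S8,S10,S11,S12} by δ(·,x) → {S1,S3,S4,S7,S10,S11,S12} and {S6,S8}.
Split {S1,S3,S4,S7,S10,S11,S12} by δ(·,y) → {S3,S4,S7,S12} and {S1,S10,S11}.
Split {S3,S4,S7,S12} by δ(·,x) → {S3,S4} and {S7,S12}.
On input x, block {S3,S4} splits into {S3} and {S4}.
The partition is now stable with 6 blocks: {S0,S2,S9,S14} | {S3} | {S6,S8} | {S1,S10,S11} | {S7,S12} | {S4}.
S11 and S10 lie in the same block of the stable partition, so they are equivalent — no string distinguishes them.

Yes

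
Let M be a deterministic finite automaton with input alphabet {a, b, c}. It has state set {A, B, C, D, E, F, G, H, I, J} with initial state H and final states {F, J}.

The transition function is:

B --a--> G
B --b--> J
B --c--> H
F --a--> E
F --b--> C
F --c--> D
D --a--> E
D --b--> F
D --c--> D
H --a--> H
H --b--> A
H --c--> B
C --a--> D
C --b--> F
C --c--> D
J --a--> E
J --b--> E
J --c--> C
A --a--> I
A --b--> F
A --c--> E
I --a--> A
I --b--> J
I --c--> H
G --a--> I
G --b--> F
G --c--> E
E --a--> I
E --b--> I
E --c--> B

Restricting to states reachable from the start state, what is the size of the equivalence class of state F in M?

Every state is reachable, so we keep all 10.
Initial partition by acceptance: {F,J} | {A,B,C,D,E,G,H,I}.
Split {A,B,C,D,E,G,H,I} by δ(·,b) → {A,B,C,D,G,I} and {E,H}.
Split {F,J} by δ(·,b) → {F} and {J}.
Split {A,B,C,D,G,I} by δ(·,a) → {A,B,C,G,I} and {D}.
Split {A,B,C,G,I} by δ(·,a) → {A,B,G,I} and {C}.
Split {A,B,G,I} by δ(·,b) → {A,G} and {B,I}.
On input a, block {E,H} splits into {E} and {H}.
No further refinement is possible. Final partition (8 blocks): {F} | {A,G} | {E} | {J} | {D} | {C} | {B,I} | {H}.
The equivalence class containing F is {F}, of size 1.

1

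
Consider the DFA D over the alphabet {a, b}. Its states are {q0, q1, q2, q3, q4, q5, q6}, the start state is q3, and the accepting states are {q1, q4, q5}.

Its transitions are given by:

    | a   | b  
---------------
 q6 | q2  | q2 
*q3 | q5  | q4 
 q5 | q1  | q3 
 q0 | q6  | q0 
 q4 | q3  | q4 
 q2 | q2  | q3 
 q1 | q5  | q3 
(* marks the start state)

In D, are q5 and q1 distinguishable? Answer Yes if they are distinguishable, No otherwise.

Reachable states from the start: {q1,q3,q4,q5}. Unreachable: {q0,q2,q6} — drop them.
Start with accepting vs non-accepting: {q1,q4,q5} | {q3}.
Split {q1,q4,q5} by δ(·,a) → {q1,q5} and {q4}.
Stable partition: {q1,q5} | {q3} | {q4} — 3 equivalence classes.
q5 and q1 lie in the same block of the stable partition, so they are equivalent — no string distinguishes them.

No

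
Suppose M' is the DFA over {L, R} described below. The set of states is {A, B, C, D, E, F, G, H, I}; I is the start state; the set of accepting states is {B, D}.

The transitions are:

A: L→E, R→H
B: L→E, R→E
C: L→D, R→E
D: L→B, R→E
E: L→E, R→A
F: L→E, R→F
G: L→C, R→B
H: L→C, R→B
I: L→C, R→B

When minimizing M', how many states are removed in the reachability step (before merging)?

2

No path from I leads to F, G; the other 7 states are all reachable.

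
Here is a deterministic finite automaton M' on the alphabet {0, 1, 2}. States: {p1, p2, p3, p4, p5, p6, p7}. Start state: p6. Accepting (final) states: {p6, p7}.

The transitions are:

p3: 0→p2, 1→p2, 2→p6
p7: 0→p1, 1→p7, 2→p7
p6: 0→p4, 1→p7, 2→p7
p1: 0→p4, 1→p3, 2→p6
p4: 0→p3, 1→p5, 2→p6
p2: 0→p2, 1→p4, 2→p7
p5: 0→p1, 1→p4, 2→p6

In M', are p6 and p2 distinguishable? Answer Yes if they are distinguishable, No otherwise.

Every state is reachable, so we keep all 7.
Initial partition by acceptance: {p6,p7} | {p1,p2,p3,p4,p5}.
The partition is now stable with 2 blocks: {p6,p7} | {p1,p2,p3,p4,p5}.
p6 and p2 end up in different blocks, so they are distinguishable. For instance, the string 'ε' is accepted from only p6.

Yes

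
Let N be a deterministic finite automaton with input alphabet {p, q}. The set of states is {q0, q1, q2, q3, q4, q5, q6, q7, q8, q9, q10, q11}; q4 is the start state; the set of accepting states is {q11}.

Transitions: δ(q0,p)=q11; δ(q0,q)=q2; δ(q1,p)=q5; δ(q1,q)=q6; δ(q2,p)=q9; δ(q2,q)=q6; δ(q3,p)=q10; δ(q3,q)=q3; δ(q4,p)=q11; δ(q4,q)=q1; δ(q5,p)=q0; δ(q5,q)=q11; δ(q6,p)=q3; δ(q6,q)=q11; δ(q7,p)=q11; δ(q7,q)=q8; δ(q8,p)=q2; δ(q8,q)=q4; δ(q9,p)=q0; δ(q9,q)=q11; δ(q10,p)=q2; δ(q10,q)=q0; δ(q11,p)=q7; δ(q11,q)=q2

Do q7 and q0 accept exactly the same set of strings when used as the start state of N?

Every state is reachable, so we keep all 12.
P0 = {q11} | {q0,q1,q2,q3,q4,q5,q6,q7,q8,q9,q10}.
Refine {q0,q1,q2,q3,q4,q5,q6,q7,q8,q9,q10} on symbol p: members go to different blocks, giving {q1,q2,q3,q5,q6,q8,q9,q10} and {q0,q4,q7}.
Refine {q1,q2,q3,q5,q6,q8,q9,q10} on symbol p: members go to different blocks, giving {q1,q2,q3,q6,q8,q10} and {q5,q9}.
Refine {q1,q2,q3,q6,q8,q10} on symbol p: members go to different blocks, giving {q3,q6,q8,q10} and {q1,q2}.
On input p, block {q3,q6,q8,q10} splits into {q3,q6} and {q8,q10}.
On input p, block {q3,q6} splits into {q3} and {q6}.
On input q, block {q0,q4,q7} splits into {q0,q4} and {q7}.
Stable partition: {q11} | {q3} | {q0,q4} | {q5,q9} | {q1,q2} | {q8,q10} | {q6} | {q7} — 8 equivalence classes.
q7 and q0 end up in different blocks, so they are distinguishable. For instance, the string 'qpq' is accepted from only q0.

No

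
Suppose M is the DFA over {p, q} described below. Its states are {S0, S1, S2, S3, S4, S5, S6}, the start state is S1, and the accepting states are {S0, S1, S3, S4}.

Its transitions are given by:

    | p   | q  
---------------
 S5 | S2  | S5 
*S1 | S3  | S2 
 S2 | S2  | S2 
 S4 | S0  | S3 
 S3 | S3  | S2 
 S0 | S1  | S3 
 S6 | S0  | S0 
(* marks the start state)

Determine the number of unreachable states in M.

Starting at S1 and following transitions, the reachable set is {S1, S2, S3}. That leaves S0, S4, S5, S6 unreachable — 4 in total.

4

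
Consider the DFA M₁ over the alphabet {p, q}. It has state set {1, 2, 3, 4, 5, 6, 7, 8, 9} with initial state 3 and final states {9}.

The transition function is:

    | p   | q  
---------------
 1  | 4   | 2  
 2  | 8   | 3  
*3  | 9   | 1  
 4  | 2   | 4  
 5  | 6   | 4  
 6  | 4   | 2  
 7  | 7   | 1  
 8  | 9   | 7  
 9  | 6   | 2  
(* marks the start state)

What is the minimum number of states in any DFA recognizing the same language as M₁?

First remove the unreachable states {5}; 8 states remain.
Initial partition by acceptance: {9} | {1,2,3,4,6,7,8}.
Split {1,2,3,4,6,7,8} by δ(·,p) → {1,2,4,6,7} and {3,8}.
Refine {1,2,4,6,7} on symbol p: members go to different blocks, giving {1,4,6,7} and {2}.
Split {1,4,6,7} by δ(·,p) → {1,6,7} and {4}.
On input p, block {1,6,7} splits into {1,6} and {7}.
Split {3,8} by δ(·,q) → {3} and {8}.
No further refinement is possible. Final partition (7 blocks): {9} | {1,6} | {3} | {2} | {4} | {7} | {8}.

7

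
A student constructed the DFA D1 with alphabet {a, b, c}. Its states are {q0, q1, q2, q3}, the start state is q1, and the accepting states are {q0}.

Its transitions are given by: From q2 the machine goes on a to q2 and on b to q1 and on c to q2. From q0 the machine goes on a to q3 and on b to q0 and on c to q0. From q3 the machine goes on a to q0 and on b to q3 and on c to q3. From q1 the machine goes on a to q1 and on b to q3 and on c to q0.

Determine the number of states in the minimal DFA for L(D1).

States {q2} cannot be reached from the start state, so discard them.
Start with accepting vs non-accepting: {q0} | {q1,q3}.
Split {q1,q3} by δ(·,a) → {q1} and {q3}.
No further refinement is possible. Final partition (3 blocks): {q0} | {q1} | {q3}.

3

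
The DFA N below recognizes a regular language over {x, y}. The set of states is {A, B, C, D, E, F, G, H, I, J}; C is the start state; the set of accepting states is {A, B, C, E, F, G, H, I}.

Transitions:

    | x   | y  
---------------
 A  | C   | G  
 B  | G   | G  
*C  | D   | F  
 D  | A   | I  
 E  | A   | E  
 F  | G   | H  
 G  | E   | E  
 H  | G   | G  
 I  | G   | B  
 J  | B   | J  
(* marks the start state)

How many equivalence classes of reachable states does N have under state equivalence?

7

Reachable states from the start: {A,B,C,D,E,F,G,H,I}. Unreachable: {J} — drop them.
Initial partition by acceptance: {A,B,C,E,F,G,H,I} | {D}.
Split {A,B,C,E,F,G,H,I} by δ(·,x) → {A,B,E,F,G,H,I} and {C}.
Split {A,B,E,F,G,H,I} by δ(·,x) → {B,E,F,G,H,I} and {A}.
Split {B,E,F,G,H,I} by δ(·,x) → {B,F,G,H,I} and {E}.
On input x, block {B,F,G,H,I} splits into {B,F,H,I} and {G}.
Refine {B,F,H,I} on symbol y: members go to different blocks, giving {B,H} and {F,I}.
The partition is now stable with 7 blocks: {B,H} | {D} | {C} | {A} | {E} | {G} | {F,I}.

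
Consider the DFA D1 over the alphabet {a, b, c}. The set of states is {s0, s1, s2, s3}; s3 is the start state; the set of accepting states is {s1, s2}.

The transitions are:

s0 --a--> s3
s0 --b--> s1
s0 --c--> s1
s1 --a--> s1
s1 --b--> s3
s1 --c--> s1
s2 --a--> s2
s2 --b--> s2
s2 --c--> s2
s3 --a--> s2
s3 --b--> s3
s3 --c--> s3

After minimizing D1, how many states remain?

First remove the unreachable states {s0,s1}; 2 states remain.
Start with accepting vs non-accepting: {s2} | {s3}.
No further refinement is possible. Final partition (2 blocks): {s2} | {s3}.

2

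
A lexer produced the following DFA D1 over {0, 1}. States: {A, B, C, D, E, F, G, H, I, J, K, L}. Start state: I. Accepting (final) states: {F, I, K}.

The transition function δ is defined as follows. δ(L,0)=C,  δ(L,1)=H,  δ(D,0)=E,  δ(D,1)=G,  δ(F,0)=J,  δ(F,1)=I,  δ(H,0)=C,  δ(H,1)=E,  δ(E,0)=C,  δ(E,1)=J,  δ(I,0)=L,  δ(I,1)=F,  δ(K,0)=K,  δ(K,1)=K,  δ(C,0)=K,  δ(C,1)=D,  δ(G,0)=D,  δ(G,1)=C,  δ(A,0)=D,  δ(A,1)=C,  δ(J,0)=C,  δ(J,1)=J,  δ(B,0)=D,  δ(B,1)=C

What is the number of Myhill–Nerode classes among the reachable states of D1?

6

States {A,B} cannot be reached from the start state, so discard them.
P0 = {F,I,K} | {C,D,E,G,H,J,L}.
Refine {F,I,K} on symbol 0: members go to different blocks, giving {F,I} and {K}.
Refine {C,D,E,G,H,J,L} on symbol 0: members go to different blocks, giving {D,E,G,H,J,L} and {C}.
Split {D,E,G,H,J,L} by δ(·,0) → {E,H,J,L} and {D,G}.
On input 0, block {D,G} splits into {D} and {G}.
Stable partition: {F,I} | {E,H,J,L} | {K} | {C} | {D} | {G} — 6 equivalence classes.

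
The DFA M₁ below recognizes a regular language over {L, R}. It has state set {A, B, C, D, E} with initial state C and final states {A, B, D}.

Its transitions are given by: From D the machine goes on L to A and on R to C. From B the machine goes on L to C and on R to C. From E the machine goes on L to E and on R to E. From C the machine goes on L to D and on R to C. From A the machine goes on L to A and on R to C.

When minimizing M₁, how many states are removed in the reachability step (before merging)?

BFS from C reaches {A, C, D}; the 2 state(s) B, E are never visited.

2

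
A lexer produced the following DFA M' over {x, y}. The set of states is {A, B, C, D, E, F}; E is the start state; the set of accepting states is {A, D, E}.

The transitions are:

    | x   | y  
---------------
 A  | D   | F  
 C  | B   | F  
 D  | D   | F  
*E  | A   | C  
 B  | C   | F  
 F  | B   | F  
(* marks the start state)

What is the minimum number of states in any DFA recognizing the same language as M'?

2

Every state is reachable, so we keep all 6.
P0 = {A,D,E} | {B,C,F}.
Stable partition: {A,D,E} | {B,C,F} — 2 equivalence classes.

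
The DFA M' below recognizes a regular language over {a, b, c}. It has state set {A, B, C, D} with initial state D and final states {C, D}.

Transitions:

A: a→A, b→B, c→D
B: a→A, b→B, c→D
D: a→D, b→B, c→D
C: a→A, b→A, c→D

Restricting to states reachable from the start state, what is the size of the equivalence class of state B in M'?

Reachable states from the start: {A,B,D}. Unreachable: {C} — drop them.
Start with accepting vs non-accepting: {D} | {A,B}.
The partition is now stable with 2 blocks: {D} | {A,B}.
The equivalence class containing B is {A,B}, of size 2.

2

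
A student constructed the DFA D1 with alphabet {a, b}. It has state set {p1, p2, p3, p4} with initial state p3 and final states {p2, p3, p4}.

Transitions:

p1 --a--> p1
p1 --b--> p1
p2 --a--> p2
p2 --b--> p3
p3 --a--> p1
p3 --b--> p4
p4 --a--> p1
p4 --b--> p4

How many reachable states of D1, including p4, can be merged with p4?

Reachable states from the start: {p1,p3,p4}. Unreachable: {p2} — drop them.
P0 = {p3,p4} | {p1}.
The partition is now stable with 2 blocks: {p3,p4} | {p1}.
The equivalence class containing p4 is {p3,p4}, of size 2.

2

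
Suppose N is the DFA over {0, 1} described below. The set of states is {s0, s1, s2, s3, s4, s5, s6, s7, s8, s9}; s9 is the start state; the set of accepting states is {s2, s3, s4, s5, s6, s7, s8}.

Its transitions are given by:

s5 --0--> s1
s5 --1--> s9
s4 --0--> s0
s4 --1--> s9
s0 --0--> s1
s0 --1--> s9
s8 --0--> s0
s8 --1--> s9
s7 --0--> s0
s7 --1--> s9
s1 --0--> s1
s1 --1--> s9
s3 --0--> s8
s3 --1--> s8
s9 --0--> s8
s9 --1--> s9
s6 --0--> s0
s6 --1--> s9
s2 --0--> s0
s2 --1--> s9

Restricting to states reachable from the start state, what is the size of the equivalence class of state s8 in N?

1

Reachable states from the start: {s0,s1,s8,s9}. Unreachable: {s2,s3,s4,s5,s6,s7} — drop them.
P0 = {s8} | {s0,s1,s9}.
Refine {s0,s1,s9} on symbol 0: members go to different blocks, giving {s0,s1} and {s9}.
Stable partition: {s8} | {s0,s1} | {s9} — 3 equivalence classes.
The equivalence class containing s8 is {s8}, of size 1.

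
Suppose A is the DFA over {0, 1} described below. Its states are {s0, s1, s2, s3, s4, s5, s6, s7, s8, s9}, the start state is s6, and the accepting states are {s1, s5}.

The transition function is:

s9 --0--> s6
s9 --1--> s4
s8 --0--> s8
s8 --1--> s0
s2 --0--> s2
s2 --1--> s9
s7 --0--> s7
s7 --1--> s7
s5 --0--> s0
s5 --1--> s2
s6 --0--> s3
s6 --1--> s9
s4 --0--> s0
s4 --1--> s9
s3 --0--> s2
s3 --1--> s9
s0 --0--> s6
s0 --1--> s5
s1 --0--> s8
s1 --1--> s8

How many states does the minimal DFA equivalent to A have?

5

States {s1,s7,s8} cannot be reached from the start state, so discard them.
P0 = {s5} | {s0,s2,s3,s4,s6,s9}.
Refine {s0,s2,s3,s4,s6,s9} on symbol 1: members go to different blocks, giving {s2,s3,s4,s6,s9} and {s0}.
Split {s2,s3,s4,s6,s9} by δ(·,0) → {s2,s3,s6,s9} and {s4}.
Split {s2,s3,s6,s9} by δ(·,1) → {s2,s3,s6} and {s9}.
No further refinement is possible. Final partition (5 blocks): {s5} | {s2,s3,s6} | {s0} | {s4} | {s9}.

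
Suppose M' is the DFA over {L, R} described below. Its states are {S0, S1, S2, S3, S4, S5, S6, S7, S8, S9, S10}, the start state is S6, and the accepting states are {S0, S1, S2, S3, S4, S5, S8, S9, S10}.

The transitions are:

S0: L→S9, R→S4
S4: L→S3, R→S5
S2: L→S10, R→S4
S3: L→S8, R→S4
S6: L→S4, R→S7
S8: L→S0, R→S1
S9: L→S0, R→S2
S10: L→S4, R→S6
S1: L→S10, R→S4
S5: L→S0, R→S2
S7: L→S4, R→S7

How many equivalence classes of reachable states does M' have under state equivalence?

Start with accepting vs non-accepting: {S0,S1,S2,S3,S4,S5,S8,S9,S10} | {S6,S7}.
Refine {S0,S1,S2,S3,S4,S5,S8,S9,S10} on symbol R: members go to different blocks, giving {S0,S1,S2,S3,S4,S5,S8,S9} and {S10}.
Split {S0,S1,S2,S3,S4,S5,S8,S9} by δ(·,L) → {S0,S3,S4,S5,S8,S9} and {S1,S2}.
On input R, block {S0,S3,S4,S5,S8,S9} splits into {S0,S3,S4} and {S5,S8,S9}.
Split {S0,S3,S4} by δ(·,L) → {S0,S3} and {S4}.
Stable partition: {S0,S3} | {S6,S7} | {S10} | {S1,S2} | {S5,S8,S9} | {S4} — 6 equivalence classes.

6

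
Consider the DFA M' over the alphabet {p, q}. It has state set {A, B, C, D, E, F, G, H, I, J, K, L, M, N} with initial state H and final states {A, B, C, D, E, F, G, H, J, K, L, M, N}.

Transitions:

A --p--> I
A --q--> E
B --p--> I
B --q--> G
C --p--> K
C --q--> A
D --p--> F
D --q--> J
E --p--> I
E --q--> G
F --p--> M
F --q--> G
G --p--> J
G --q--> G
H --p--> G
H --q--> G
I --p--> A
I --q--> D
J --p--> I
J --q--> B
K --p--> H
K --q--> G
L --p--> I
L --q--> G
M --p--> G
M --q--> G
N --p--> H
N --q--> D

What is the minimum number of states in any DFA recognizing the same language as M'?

7

First remove the unreachable states {C,K,L,N}; 10 states remain.
Initial partition by acceptance: {A,B,D,E,F,G,H,J,M} | {I}.
Refine {A,B,D,E,F,G,H,J,M} on symbol p: members go to different blocks, giving {D,F,G,H,M} and {A,B,E,J}.
On input p, block {D,F,G,H,M} splits into {D,F,H,M} and {G}.
Split {D,F,H,M} by δ(·,p) → {D,F} and {H,M}.
On input p, block {D,F} splits into {D} and {F}.
On input q, block {A,B,E,J} splits into {A,J} and {B,E}.
Stable partition: {D} | {I} | {A,J} | {G} | {H,M} | {F} | {B,E} — 7 equivalence classes.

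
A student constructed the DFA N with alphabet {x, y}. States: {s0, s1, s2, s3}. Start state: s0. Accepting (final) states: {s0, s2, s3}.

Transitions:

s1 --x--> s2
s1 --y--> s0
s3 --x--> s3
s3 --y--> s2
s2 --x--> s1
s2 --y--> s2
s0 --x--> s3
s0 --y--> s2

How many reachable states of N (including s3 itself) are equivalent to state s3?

2

All states are reachable from the start state.
Initial partition by acceptance: {s0,s2,s3} | {s1}.
On input x, block {s0,s2,s3} splits into {s0,s3} and {s2}.
The partition is now stable with 3 blocks: {s0,s3} | {s1} | {s2}.
State s3 belongs to the block {s0,s3}, which has 2 states.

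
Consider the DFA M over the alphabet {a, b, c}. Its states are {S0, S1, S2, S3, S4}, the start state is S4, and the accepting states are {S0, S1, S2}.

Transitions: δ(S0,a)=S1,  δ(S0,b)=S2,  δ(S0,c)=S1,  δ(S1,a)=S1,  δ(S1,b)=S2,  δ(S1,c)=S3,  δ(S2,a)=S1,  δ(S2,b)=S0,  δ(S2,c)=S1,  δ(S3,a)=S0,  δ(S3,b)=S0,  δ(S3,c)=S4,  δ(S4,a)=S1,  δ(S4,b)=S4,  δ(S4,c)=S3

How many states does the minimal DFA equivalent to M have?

Start with accepting vs non-accepting: {S0,S1,S2} | {S3,S4}.
Split {S0,S1,S2} by δ(·,c) → {S0,S2} and {S1}.
Split {S3,S4} by δ(·,a) → {S3} and {S4}.
No further refinement is possible. Final partition (4 blocks): {S0,S2} | {S3} | {S1} | {S4}.

4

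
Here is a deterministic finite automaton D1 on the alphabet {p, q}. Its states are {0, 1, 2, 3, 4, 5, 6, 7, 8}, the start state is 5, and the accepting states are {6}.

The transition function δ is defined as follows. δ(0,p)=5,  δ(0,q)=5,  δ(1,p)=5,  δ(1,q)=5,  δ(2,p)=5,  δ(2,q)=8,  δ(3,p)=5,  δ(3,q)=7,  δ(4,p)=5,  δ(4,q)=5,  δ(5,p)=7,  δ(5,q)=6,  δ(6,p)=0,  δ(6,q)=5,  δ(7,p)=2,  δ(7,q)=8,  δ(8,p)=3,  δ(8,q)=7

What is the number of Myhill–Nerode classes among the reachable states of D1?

Reachable states from the start: {0,2,3,5,6,7,8}. Unreachable: {1,4} — drop them.
Initial partition by acceptance: {6} | {0,2,3,5,7,8}.
Split {0,2,3,5,7,8} by δ(·,q) → {0,2,3,7,8} and {5}.
Split {0,2,3,7,8} by δ(·,p) → {0,2,3} and {7,8}.
Refine {0,2,3} on symbol q: members go to different blocks, giving {2,3} and {0}.
No further refinement is possible. Final partition (5 blocks): {6} | {2,3} | {5} | {7,8} | {0}.

5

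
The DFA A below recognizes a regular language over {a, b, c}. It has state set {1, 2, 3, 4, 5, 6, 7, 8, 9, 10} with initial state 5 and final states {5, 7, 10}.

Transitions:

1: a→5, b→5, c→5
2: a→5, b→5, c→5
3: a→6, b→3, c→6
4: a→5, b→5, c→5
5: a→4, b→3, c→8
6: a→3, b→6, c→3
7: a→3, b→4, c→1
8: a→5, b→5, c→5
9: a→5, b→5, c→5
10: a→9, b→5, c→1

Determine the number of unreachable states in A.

5

No path from 5 leads to 1, 2, 7, 9, 10; the other 5 states are all reachable.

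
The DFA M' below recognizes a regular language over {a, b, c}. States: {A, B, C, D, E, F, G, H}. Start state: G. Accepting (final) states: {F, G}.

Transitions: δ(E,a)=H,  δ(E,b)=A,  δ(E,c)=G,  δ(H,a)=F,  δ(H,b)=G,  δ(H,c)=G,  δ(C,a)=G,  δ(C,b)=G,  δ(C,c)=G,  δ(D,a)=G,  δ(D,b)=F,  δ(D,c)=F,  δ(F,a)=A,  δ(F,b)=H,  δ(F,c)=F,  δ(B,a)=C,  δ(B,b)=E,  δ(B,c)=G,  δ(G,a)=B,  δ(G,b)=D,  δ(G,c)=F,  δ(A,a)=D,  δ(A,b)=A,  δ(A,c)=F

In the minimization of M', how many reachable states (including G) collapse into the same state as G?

Start with accepting vs non-accepting: {F,G} | {A,B,C,D,E,H}.
Refine {A,B,C,D,E,H} on symbol a: members go to different blocks, giving {A,B,E} and {C,D,H}.
Stable partition: {F,G} | {A,B,E} | {C,D,H} — 3 equivalence classes.
The equivalence class containing G is {F,G}, of size 2.

2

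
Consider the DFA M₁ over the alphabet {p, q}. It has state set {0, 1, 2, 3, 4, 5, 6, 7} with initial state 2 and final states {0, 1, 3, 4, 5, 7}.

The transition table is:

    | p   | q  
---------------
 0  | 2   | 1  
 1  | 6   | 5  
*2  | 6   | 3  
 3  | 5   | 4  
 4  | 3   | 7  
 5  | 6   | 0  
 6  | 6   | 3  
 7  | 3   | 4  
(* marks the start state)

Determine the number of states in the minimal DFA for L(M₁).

P0 = {0,1,3,4,5,7} | {2,6}.
On input p, block {0,1,3,4,5,7} splits into {0,1,5} and {3,4,7}.
Split {3,4,7} by δ(·,p) → {4,7} and {3}.
Stable partition: {0,1,5} | {2,6} | {4,7} | {3} — 4 equivalence classes.

4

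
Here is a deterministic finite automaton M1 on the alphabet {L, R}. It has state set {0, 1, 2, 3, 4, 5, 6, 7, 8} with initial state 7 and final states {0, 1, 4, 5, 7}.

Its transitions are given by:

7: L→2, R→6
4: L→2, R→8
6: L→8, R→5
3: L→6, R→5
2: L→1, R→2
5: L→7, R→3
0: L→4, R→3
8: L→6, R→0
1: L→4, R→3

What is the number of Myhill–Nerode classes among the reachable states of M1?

Start with accepting vs non-accepting: {0,1,4,5,7} | {2,3,6,8}.
On input L, block {0,1,4,5,7} splits into {0,1,5} and {4,7}.
Split {2,3,6,8} by δ(·,L) → {3,6,8} and {2}.
The partition is now stable with 4 blocks: {0,1,5} | {3,6,8} | {4,7} | {2}.

4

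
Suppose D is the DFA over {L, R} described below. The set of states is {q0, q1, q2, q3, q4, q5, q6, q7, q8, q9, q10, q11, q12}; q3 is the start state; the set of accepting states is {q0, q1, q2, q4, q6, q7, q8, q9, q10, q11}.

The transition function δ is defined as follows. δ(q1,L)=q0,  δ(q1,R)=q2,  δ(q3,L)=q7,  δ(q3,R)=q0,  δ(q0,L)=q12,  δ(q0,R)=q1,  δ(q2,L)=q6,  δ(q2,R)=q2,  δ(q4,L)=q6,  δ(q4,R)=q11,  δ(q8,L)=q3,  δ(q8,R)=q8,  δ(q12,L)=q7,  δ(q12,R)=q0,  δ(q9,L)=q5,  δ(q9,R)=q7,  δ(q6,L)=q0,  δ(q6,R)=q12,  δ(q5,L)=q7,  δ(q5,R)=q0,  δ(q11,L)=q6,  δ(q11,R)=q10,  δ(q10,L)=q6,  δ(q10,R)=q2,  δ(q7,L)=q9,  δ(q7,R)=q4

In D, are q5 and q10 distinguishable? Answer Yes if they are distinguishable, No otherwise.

Reachable states from the start: {q0,q1,q2,q3,q4,q5,q6,q7,q9,q10,q11,q12}. Unreachable: {q8} — drop them.
Start with accepting vs non-accepting: {q0,q1,q2,q4,q6,q7,q9,q10,q11} | {q3,q5,q12}.
On input L, block {q0,q1,q2,q4,q6,q7,q9,q10,q11} splits into {q1,q2,q4,q6,q7,q10,q11} and {q0,q9}.
Refine {q1,q2,q4,q6,q7,q10,q11} on symbol L: members go to different blocks, giving {q2,q4,q10,q11} and {q1,q6,q7}.
Refine {q1,q6,q7} on symbol R: members go to different blocks, giving {q1,q7} and {q6}.
No further refinement is possible. Final partition (5 blocks): {q2,q4,q10,q11} | {q3,q5,q12} | {q0,q9} | {q1,q7} | {q6}.
q5 and q10 end up in different blocks, so they are distinguishable. For instance, the string 'ε' is accepted from only q10.

Yes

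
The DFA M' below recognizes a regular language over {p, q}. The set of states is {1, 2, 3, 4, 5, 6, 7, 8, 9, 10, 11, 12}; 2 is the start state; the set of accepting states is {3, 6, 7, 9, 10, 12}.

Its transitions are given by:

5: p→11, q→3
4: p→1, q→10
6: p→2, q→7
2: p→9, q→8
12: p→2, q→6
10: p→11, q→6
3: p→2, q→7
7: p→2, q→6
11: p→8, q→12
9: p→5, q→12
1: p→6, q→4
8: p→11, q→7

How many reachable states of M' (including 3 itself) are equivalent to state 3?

States {1,4,10} cannot be reached from the start state, so discard them.
Initial partition by acceptance: {3,6,7,9,12} | {2,5,8,11}.
On input p, block {2,5,8,11} splits into {5,8,11} and {2}.
On input p, block {3,6,7,9,12} splits into {3,6,7,12} and {9}.
No further refinement is possible. Final partition (4 blocks): {3,6,7,12} | {5,8,11} | {2} | {9}.
The equivalence class containing 3 is {3,6,7,12}, of size 4.

4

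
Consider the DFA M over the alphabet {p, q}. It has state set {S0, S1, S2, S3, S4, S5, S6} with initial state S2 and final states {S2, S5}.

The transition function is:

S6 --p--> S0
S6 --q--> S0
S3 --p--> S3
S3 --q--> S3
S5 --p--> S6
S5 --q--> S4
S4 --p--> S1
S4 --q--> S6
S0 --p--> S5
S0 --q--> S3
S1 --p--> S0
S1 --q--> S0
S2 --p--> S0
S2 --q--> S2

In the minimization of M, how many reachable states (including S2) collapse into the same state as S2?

Start with accepting vs non-accepting: {S2,S5} | {S0,S1,S3,S4,S6}.
On input q, block {S2,S5} splits into {S2} and {S5}.
Refine {S0,S1,S3,S4,S6} on symbol p: members go to different blocks, giving {S1,S3,S4,S6} and {S0}.
On input p, block {S1,S3,S4,S6} splits into {S1,S6} and {S3,S4}.
Split {S3,S4} by δ(·,p) → {S3} and {S4}.
No further refinement is possible. Final partition (6 blocks): {S2} | {S1,S6} | {S5} | {S0} | {S3} | {S4}.
State S2 belongs to the block {S2}, which has 1 states.

1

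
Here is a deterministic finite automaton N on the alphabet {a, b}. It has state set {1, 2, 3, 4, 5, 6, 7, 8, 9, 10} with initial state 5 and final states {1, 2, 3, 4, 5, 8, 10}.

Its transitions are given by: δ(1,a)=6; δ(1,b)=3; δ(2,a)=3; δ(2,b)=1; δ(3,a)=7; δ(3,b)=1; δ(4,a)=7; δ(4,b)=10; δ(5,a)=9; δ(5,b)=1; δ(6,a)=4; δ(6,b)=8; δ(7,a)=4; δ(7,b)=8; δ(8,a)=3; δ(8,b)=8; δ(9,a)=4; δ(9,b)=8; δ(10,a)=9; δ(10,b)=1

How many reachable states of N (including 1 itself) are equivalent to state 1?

5

First remove the unreachable states {2}; 9 states remain.
P0 = {1,3,4,5,8,10} | {6,7,9}.
Split {1,3,4,5,8,10} by δ(·,a) → {1,3,4,5,10} and {8}.
Stable partition: {1,3,4,5,10} | {6,7,9} | {8} — 3 equivalence classes.
State 1 belongs to the block {1,3,4,5,10}, which has 5 states.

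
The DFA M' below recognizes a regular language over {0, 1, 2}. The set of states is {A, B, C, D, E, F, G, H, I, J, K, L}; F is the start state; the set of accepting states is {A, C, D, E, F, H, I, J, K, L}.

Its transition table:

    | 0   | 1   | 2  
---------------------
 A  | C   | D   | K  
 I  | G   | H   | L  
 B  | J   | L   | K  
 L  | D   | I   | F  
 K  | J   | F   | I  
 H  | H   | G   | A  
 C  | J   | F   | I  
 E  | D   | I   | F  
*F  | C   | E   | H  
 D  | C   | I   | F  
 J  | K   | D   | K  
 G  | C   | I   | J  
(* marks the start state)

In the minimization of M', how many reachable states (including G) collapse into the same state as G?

1

States {B} cannot be reached from the start state, so discard them.
Initial partition by acceptance: {A,C,D,E,F,H,I,J,K,L} | {G}.
Split {A,C,D,E,F,H,I,J,K,L} by δ(·,0) → {A,C,D,E,F,H,J,K,L} and {I}.
On input 1, block {A,C,D,E,F,H,J,K,L} splits into {A,C,F,J,K} and {D,E,L} and {H}.
On input 1, block {A,C,F,J,K} splits into {A,F,J} and {C,K}.
Refine {A,F,J} on symbol 2: members go to different blocks, giving {A,J} and {F}.
Refine {D,E,L} on symbol 0: members go to different blocks, giving {E,L} and {D}.
No further refinement is possible. Final partition (8 blocks): {A,J} | {G} | {I} | {E,L} | {H} | {C,K} | {F} | {D}.
State G belongs to the block {G}, which has 1 states.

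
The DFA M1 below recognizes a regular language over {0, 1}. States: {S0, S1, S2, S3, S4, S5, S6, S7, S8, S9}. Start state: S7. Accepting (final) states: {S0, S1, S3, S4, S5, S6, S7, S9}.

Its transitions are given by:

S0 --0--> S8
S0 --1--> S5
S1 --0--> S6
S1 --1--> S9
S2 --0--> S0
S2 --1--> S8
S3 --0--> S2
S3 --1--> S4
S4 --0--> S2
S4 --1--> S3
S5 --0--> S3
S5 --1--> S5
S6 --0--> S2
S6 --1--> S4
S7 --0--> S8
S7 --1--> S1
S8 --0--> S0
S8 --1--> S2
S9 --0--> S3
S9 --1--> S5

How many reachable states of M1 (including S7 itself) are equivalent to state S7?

P0 = {S0,S1,S3,S4,S5,S6,S7,S9} | {S2,S8}.
Split {S0,S1,S3,S4,S5,S6,S7,S9} by δ(·,0) → {S0,S3,S4,S6,S7} and {S1,S5,S9}.
Split {S0,S3,S4,S6,S7} by δ(·,1) → {S3,S4,S6} and {S0,S7}.
No further refinement is possible. Final partition (4 blocks): {S3,S4,S6} | {S2,S8} | {S1,S5,S9} | {S0,S7}.
State S7 belongs to the block {S0,S7}, which has 2 states.

2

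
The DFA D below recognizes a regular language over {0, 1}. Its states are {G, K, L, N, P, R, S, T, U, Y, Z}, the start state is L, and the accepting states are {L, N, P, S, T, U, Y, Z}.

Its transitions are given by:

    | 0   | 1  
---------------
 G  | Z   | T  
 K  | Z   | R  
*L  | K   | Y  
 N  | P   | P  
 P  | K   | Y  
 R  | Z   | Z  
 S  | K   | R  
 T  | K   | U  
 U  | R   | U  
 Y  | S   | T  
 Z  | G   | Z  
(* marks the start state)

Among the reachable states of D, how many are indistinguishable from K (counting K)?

First remove the unreachable states {N,P}; 9 states remain.
P0 = {L,S,T,U,Y,Z} | {G,K,R}.
On input 0, block {L,S,T,U,Y,Z} splits into {L,S,T,U,Z} and {Y}.
Split {L,S,T,U,Z} by δ(·,1) → {T,U,Z} and {L} and {S}.
On input 1, block {G,K,R} splits into {G,R} and {K}.
On input 0, block {T,U,Z} splits into {U,Z} and {T}.
Split {G,R} by δ(·,1) → {R} and {G}.
Split {U,Z} by δ(·,0) → {Z} and {U}.
No further refinement is possible. Final partition (9 blocks): {Z} | {R} | {Y} | {L} | {S} | {K} | {T} | {G} | {U}.
The equivalence class containing K is {K}, of size 1.

1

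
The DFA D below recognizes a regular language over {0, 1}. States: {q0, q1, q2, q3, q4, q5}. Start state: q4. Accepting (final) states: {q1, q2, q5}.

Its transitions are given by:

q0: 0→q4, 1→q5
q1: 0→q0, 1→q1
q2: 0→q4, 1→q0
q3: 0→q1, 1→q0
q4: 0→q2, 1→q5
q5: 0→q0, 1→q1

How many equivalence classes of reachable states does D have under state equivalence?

4

States {q3} cannot be reached from the start state, so discard them.
P0 = {q1,q2,q5} | {q0,q4}.
Split {q1,q2,q5} by δ(·,1) → {q1,q5} and {q2}.
Split {q0,q4} by δ(·,0) → {q0} and {q4}.
The partition is now stable with 4 blocks: {q1,q5} | {q0} | {q2} | {q4}.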